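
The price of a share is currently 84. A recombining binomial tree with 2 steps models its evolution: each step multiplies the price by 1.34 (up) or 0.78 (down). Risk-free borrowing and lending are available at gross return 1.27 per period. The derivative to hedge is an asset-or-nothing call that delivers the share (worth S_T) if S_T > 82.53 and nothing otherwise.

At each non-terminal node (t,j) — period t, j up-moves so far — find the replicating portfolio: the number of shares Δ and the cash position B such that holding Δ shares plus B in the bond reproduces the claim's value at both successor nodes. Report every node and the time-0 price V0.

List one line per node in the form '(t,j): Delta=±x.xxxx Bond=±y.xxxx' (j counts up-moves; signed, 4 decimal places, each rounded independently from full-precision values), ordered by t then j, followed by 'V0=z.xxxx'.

(0,0): Delta=1.1069 Bond=-9.4774
(1,0): Delta=2.3929 Bond=-96.2901
(1,1): Delta=1.0000 Bond=0.0000
V0=83.5049

Since d<R<u, set p* = (R−d)/(u−d) = 0.8750; price each node as the discounted p*-expectation of its children.
At expiry t=2: V(2,0)=0.0000, V(2,1)=87.7968, V(2,2)=150.8304
(1,0): S=65.5200. Δ = (V_up−V_dn)/(S_up−S_dn) = (87.7968−0.0000)/(87.7968−51.1056) = 2.3929. V = [p*·87.7968 + (1−p*)·0.0000]/1.27 = 60.4899. B = V − Δ·S = -96.2901.
(1,1): S=112.5600. Δ = (V_up−V_dn)/(S_up−S_dn) = (150.8304−87.7968)/(150.8304−87.7968) = 1.0000. V = [p*·150.8304 + (1−p*)·87.7968]/1.27 = 112.5600. B = V − Δ·S = 0.0000.
(0,0): S=84.0000. Δ = (V_up−V_dn)/(S_up−S_dn) = (112.5600−60.4899)/(112.5600−65.5200) = 1.1069. V = [p*·112.5600 + (1−p*)·60.4899]/1.27 = 83.5049. B = V − Δ·S = -9.4774.
Root portfolio cost Δ·84+B reproduces V0=83.5049.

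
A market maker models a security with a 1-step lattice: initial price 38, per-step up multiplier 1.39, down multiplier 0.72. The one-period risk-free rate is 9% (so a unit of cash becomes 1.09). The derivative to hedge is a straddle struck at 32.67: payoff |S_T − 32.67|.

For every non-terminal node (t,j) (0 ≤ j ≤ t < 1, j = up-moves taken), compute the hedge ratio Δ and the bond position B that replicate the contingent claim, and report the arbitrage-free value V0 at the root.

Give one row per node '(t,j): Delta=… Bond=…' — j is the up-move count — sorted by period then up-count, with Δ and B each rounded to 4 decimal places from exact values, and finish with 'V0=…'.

(0,0): Delta=0.5829 Bond=-9.7591
V0=12.3901

No-arbitrage ⇒ martingale measure with p* = (R−d)/(u−d) = 0.5522.
At expiry t=1: V(1,0)=5.3100, V(1,1)=20.1500
  t=0,j=0: stock 38.0000 → up 52.8200 (V=20.1500), down 27.3600 (V=5.3100). Price 12.3901; hedge Δ=0.5829, bond B=-9.7591.
Root portfolio cost Δ·38+B reproduces V0=12.3901.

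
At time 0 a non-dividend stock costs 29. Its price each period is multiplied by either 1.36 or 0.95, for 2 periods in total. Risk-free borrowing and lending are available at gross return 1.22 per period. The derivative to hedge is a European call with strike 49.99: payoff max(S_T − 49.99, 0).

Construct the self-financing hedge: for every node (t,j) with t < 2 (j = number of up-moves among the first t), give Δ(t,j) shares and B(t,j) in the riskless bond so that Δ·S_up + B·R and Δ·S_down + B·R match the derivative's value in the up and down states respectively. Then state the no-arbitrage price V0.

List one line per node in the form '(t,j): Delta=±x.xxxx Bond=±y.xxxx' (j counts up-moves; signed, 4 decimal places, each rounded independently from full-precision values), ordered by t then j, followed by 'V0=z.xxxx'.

(0,0): Delta=0.1656 Bond=-3.7403
(1,0): Delta=0.0000 Bond=0.0000
(1,1): Delta=0.2256 Bond=-6.9292
V0=1.0630

Since d<R<u, set p* = (R−d)/(u−d) = 0.6585; price each node as the discounted p*-expectation of its children.
Terminal values V(2,·): V(2,0)=0.0000, V(2,1)=0.0000, V(2,2)=3.6484
Node (1,0) S=27.5500: V=(p*·0.0000+(1−p*)·0.0000)/1.22=0.0000; Δ=(0.0000−0.0000)/(37.4680−26.1725)=0.0000; B=V−Δ·S=0.0000
Node (1,1) S=39.4400: V=(p*·3.6484+(1−p*)·0.0000)/1.22=1.9693; Δ=(3.6484−0.0000)/(53.6384−37.4680)=0.2256; B=V−Δ·S=-6.9292
Node (0,0) S=29.0000: V=(p*·1.9693+(1−p*)·0.0000)/1.22=1.0630; Δ=(1.9693−0.0000)/(39.4400−27.5500)=0.1656; B=V−Δ·S=-3.7403
The time-0 hedge costs 1.0630, which is the no-arbitrage price.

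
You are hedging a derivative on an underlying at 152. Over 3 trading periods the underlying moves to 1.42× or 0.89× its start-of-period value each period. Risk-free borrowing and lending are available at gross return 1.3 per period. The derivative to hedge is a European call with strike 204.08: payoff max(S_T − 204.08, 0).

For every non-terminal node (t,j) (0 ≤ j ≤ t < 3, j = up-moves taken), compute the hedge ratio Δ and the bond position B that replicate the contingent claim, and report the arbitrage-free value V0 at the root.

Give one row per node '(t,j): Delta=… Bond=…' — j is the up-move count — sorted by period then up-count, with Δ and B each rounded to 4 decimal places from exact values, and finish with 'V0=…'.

Under the risk-neutral measure, an up-move has probability p* = (R−d)/(u−d) = 0.7736 and values discount at R = 1.3.
Payoff layer (t=3): V(3,0)=0.0000, V(3,1)=0.0000, V(3,2)=68.6986, V(3,3)=231.1398
  t=2,j=0: stock 120.3992 → up 170.9669 (V=0.0000), down 107.1553 (V=0.0000). Price 0.0000; hedge Δ=0.0000, bond B=0.0000.
  t=2,j=1: stock 192.0976 → up 272.7786 (V=68.6986), down 170.9669 (V=0.0000). Price 40.8801; hedge Δ=0.6748, bond B=-88.7398.
  t=2,j=2: stock 306.4928 → up 435.2198 (V=231.1398), down 272.7786 (V=68.6986). Price 149.5082; hedge Δ=1.0000, bond B=-156.9846.
  t=1,j=0: stock 135.2800 → up 192.0976 (V=40.8801), down 120.3992 (V=0.0000). Price 24.3264; hedge Δ=0.5702, bond B=-52.8060.
  t=1,j=1: stock 215.8400 → up 306.4928 (V=149.5082), down 192.0976 (V=40.8801). Price 96.0870; hedge Δ=0.9496, bond B=-108.8715.
  t=0,j=0: stock 152.0000 → up 215.8400 (V=96.0870), down 135.2800 (V=24.3264). Price 61.4149; hedge Δ=0.8908, bond B=-73.9826.
Check: Δ(0,0)·S0 + B(0,0) = 61.4149 = V0.

(0,0): Delta=0.8908 Bond=-73.9826
(1,0): Delta=0.5702 Bond=-52.8060
(1,1): Delta=0.9496 Bond=-108.8715
(2,0): Delta=0.0000 Bond=0.0000
(2,1): Delta=0.6748 Bond=-88.7398
(2,2): Delta=1.0000 Bond=-156.9846
V0=61.4149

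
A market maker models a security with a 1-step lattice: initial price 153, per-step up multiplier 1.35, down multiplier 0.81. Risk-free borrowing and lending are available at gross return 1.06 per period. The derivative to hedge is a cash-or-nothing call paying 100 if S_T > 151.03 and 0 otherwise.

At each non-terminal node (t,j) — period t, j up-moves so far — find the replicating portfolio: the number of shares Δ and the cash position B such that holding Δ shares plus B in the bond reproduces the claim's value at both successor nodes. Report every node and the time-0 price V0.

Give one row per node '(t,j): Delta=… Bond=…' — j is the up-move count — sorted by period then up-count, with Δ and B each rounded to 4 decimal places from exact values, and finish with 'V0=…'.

(0,0): Delta=1.2104 Bond=-141.5094
V0=43.6758

The replicating-portfolio and risk-neutral prices coincide; use p* = (1.06−0.81)/(1.35−0.81) = 0.4630 for the latter.
At expiry t=1: V(1,0)=0.0000, V(1,1)=100.0000
(0,0): S=153.0000. Δ = (V_up−V_dn)/(S_up−S_dn) = (100.0000−0.0000)/(206.5500−123.9300) = 1.2104. V = [p*·100.0000 + (1−p*)·0.0000]/1.06 = 43.6758. B = V − Δ·S = -141.5094.
Each (Δ,B) replicates both successor values, so the strategy is self-financing and V0 is arbitrage-free.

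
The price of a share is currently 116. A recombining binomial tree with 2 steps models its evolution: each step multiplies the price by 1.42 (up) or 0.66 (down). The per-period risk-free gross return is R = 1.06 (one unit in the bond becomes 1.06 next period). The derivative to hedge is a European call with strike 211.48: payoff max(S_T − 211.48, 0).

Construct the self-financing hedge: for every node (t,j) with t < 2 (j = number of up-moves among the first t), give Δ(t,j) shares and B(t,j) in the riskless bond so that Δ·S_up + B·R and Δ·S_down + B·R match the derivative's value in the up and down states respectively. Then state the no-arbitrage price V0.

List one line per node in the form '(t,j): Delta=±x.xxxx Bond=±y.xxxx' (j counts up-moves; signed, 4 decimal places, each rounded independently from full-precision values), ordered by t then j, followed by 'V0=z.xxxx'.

(0,0): Delta=0.1263 Bond=-9.1211
(1,0): Delta=0.0000 Bond=0.0000
(1,1): Delta=0.1791 Bond=-18.3699
V0=5.5279

No-arbitrage ⇒ martingale measure with p* = (R−d)/(u−d) = 0.5263.
Payoff layer (t=2): V(2,0)=0.0000, V(2,1)=0.0000, V(2,2)=22.4224
  t=1,j=0: stock 76.5600 → up 108.7152 (V=0.0000), down 50.5296 (V=0.0000). Price 0.0000; hedge Δ=0.0000, bond B=0.0000.
  t=1,j=1: stock 164.7200 → up 233.9024 (V=22.4224), down 108.7152 (V=0.0000). Price 11.1333; hedge Δ=0.1791, bond B=-18.3699.
  t=0,j=0: stock 116.0000 → up 164.7200 (V=11.1333), down 76.5600 (V=0.0000). Price 5.5279; hedge Δ=0.1263, bond B=-9.1211.
Self-financing check: at every node Δ·S+B equals the discounted successor values.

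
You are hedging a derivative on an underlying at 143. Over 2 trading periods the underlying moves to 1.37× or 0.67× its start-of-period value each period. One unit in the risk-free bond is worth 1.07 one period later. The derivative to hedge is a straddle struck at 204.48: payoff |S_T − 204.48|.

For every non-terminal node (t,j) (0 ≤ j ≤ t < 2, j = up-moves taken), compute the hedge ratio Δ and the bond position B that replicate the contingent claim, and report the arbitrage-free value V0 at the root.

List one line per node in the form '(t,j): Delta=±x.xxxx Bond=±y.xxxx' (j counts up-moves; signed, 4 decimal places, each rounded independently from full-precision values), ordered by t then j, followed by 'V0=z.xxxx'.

Risk-neutral probability p* = (R−d)/(u−d) = (1.07−0.67)/(1.37−0.67) = 0.5714.
Terminal values V(2,·): V(2,0)=140.2873, V(2,1)=73.2203, V(2,2)=63.9167
  t=1,j=0: stock 95.8100 → up 131.2597 (V=73.2203), down 64.1927 (V=140.2873). Price 95.2928; hedge Δ=-1.0000, bond B=191.1028.
  t=1,j=1: stock 195.9100 → up 268.3967 (V=63.9167), down 131.2597 (V=73.2203). Price 63.4616; hedge Δ=-0.0678, bond B=76.7525.
  t=0,j=0: stock 143.0000 → up 195.9100 (V=63.4616), down 95.8100 (V=95.2928). Price 72.0594; hedge Δ=-0.3180, bond B=117.5325.
Check: Δ(0,0)·S0 + B(0,0) = 72.0594 = V0.

(0,0): Delta=-0.3180 Bond=117.5325
(1,0): Delta=-1.0000 Bond=191.1028
(1,1): Delta=-0.0678 Bond=76.7525
V0=72.0594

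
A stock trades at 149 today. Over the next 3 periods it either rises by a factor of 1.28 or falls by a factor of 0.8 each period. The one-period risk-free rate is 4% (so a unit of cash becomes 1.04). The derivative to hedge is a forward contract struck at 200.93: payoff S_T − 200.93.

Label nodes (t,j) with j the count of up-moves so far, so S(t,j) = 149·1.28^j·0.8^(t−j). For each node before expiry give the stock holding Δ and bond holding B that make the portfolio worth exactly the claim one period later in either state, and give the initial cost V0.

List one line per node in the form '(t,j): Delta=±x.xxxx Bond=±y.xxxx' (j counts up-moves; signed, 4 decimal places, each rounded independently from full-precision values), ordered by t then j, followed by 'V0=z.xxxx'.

Under the risk-neutral measure, an up-move has probability p* = (R−d)/(u−d) = 0.5000 and values discount at R = 1.04.
Terminal values V(3,·): V(3,0)=-124.6420, V(3,1)=-78.8692, V(3,2)=-5.6327, V(3,3)=111.5456
Node (2,0) S=95.3600: V=(p*·-78.8692+(1−p*)·-124.6420)/1.04=-97.8419; Δ=(-78.8692−-124.6420)/(122.0608−76.2880)=1.0000; B=V−Δ·S=-193.2019
Node (2,1) S=152.5760: V=(p*·-5.6327+(1−p*)·-78.8692)/1.04=-40.6259; Δ=(-5.6327−-78.8692)/(195.2973−122.0608)=1.0000; B=V−Δ·S=-193.2019
Node (2,2) S=244.1216: V=(p*·111.5456+(1−p*)·-5.6327)/1.04=50.9197; Δ=(111.5456−-5.6327)/(312.4756−195.2973)=1.0000; B=V−Δ·S=-193.2019
Node (1,0) S=119.2000: V=(p*·-40.6259+(1−p*)·-97.8419)/1.04=-66.5711; Δ=(-40.6259−-97.8419)/(152.5760−95.3600)=1.0000; B=V−Δ·S=-185.7711
Node (1,1) S=190.7200: V=(p*·50.9197+(1−p*)·-40.6259)/1.04=4.9489; Δ=(50.9197−-40.6259)/(244.1216−152.5760)=1.0000; B=V−Δ·S=-185.7711
Node (0,0) S=149.0000: V=(p*·4.9489+(1−p*)·-66.5711)/1.04=-29.6260; Δ=(4.9489−-66.5711)/(190.7200−119.2000)=1.0000; B=V−Δ·S=-178.6260
Check: Δ(0,0)·S0 + B(0,0) = -29.6260 = V0.

(0,0): Delta=1.0000 Bond=-178.6260
(1,0): Delta=1.0000 Bond=-185.7711
(1,1): Delta=1.0000 Bond=-185.7711
(2,0): Delta=1.0000 Bond=-193.2019
(2,1): Delta=1.0000 Bond=-193.2019
(2,2): Delta=1.0000 Bond=-193.2019
V0=-29.6260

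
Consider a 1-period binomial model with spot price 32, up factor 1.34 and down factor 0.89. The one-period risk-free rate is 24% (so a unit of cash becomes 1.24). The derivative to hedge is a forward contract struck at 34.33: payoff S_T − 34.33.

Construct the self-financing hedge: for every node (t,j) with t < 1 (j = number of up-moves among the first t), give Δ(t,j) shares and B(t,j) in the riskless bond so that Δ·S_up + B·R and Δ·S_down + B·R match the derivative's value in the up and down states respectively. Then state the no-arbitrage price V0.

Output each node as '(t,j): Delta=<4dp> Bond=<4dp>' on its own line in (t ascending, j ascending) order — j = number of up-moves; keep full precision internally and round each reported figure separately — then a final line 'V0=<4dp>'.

No-arbitrage ⇒ martingale measure with p* = (R−d)/(u−d) = 0.7778.
Payoff layer (t=1): V(1,0)=-5.8500, V(1,1)=8.5500
(0,0): S=32.0000. Δ = (V_up−V_dn)/(S_up−S_dn) = (8.5500−-5.8500)/(42.8800−28.4800) = 1.0000. V = [p*·8.5500 + (1−p*)·-5.8500]/1.24 = 4.3145. B = V − Δ·S = -27.6855.
The time-0 hedge costs 4.3145, which is the no-arbitrage price.

(0,0): Delta=1.0000 Bond=-27.6855
V0=4.3145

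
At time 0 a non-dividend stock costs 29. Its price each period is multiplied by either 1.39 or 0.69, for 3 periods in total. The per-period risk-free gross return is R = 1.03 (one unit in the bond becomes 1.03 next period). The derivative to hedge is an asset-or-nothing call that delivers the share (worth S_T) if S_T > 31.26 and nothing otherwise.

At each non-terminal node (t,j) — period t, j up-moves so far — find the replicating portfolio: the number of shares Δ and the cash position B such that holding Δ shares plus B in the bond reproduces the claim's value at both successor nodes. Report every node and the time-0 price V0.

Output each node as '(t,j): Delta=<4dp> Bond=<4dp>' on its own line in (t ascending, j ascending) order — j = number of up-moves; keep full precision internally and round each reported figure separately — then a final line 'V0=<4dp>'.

The replicating-portfolio and risk-neutral prices coincide; use p* = (1.03−0.69)/(1.39−0.69) = 0.4857 for the latter.
Payoff layer (t=3): V(3,0)=0.0000, V(3,1)=0.0000, V(3,2)=38.6613, V(3,3)=77.8830
  t=2,j=0: stock 13.8069 → up 19.1916 (V=0.0000), down 9.5268 (V=0.0000). Price 0.0000; hedge Δ=0.0000, bond B=0.0000.
  t=2,j=1: stock 27.8139 → up 38.6613 (V=38.6613), down 19.1916 (V=0.0000). Price 18.2314; hedge Δ=1.9857, bond B=-36.9990.
  t=2,j=2: stock 56.0309 → up 77.8830 (V=77.8830), down 38.6613 (V=38.6613). Price 56.0309; hedge Δ=1.0000, bond B=0.0000.
  t=1,j=0: stock 20.0100 → up 27.8139 (V=18.2314), down 13.8069 (V=0.0000). Price 8.5973; hedge Δ=1.3016, bond B=-17.4475.
  t=1,j=1: stock 40.3100 → up 56.0309 (V=56.0309), down 27.8139 (V=18.2314). Price 35.5254; hedge Δ=1.3396, bond B=-18.4739.
  t=0,j=0: stock 29.0000 → up 40.3100 (V=35.5254), down 20.0100 (V=8.5973). Price 21.0453; hedge Δ=1.3265, bond B=-17.4233.
Root portfolio cost Δ·29+B reproduces V0=21.0453.

(0,0): Delta=1.3265 Bond=-17.4233
(1,0): Delta=1.3016 Bond=-17.4475
(1,1): Delta=1.3396 Bond=-18.4739
(2,0): Delta=0.0000 Bond=0.0000
(2,1): Delta=1.9857 Bond=-36.9990
(2,2): Delta=1.0000 Bond=0.0000
V0=21.0453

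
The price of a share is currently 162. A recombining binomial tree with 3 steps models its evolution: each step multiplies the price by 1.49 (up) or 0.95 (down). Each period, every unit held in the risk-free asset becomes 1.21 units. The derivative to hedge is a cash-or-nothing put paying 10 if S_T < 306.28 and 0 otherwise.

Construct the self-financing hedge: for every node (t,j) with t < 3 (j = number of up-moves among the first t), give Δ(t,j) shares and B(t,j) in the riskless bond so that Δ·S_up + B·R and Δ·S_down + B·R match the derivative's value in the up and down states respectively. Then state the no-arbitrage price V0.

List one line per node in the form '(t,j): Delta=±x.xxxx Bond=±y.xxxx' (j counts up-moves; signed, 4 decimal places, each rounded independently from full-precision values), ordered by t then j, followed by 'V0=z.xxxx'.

No-arbitrage ⇒ martingale measure with p* = (R−d)/(u−d) = 0.4815.
Terminal values V(3,·): V(3,0)=10.0000, V(3,1)=10.0000, V(3,2)=0.0000, V(3,3)=0.0000
  t=2,j=0: stock 146.2050 → up 217.8454 (V=10.0000), down 138.8947 (V=10.0000). Price 8.2645; hedge Δ=0.0000, bond B=8.2645.
  t=2,j=1: stock 229.3110 → up 341.6734 (V=0.0000), down 217.8454 (V=10.0000). Price 4.2853; hedge Δ=-0.0808, bond B=22.8038.
  t=2,j=2: stock 359.6562 → up 535.8877 (V=0.0000), down 341.6734 (V=0.0000). Price 0.0000; hedge Δ=0.0000, bond B=0.0000.
  t=1,j=0: stock 153.9000 → up 229.3110 (V=4.2853), down 146.2050 (V=8.2645). Price 5.2467; hedge Δ=-0.0479, bond B=12.6156.
  t=1,j=1: stock 241.3800 → up 359.6562 (V=0.0000), down 229.3110 (V=4.2853). Price 1.8364; hedge Δ=-0.0329, bond B=9.7721.
  t=0,j=0: stock 162.0000 → up 241.3800 (V=1.8364), down 153.9000 (V=5.2467). Price 2.9791; hedge Δ=-0.0390, bond B=9.2946.
Root portfolio cost Δ·162+B reproduces V0=2.9791.

(0,0): Delta=-0.0390 Bond=9.2946
(1,0): Delta=-0.0479 Bond=12.6156
(1,1): Delta=-0.0329 Bond=9.7721
(2,0): Delta=0.0000 Bond=8.2645
(2,1): Delta=-0.0808 Bond=22.8038
(2,2): Delta=0.0000 Bond=0.0000
V0=2.9791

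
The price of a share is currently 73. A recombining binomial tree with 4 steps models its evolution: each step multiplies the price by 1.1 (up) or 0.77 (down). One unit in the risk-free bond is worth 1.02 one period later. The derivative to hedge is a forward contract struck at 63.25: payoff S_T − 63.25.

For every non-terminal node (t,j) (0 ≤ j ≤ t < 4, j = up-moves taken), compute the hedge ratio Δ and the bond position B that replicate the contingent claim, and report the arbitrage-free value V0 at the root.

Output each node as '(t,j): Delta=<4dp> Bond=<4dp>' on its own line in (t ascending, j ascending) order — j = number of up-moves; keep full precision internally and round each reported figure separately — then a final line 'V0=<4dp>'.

Since d<R<u, set p* = (R−d)/(u−d) = 0.7576; price each node as the discounted p*-expectation of its children.
Terminal payoffs: V(4,0)=-37.5883, V(4,1)=-26.5904, V(4,2)=-10.8791, V(4,3)=11.5655, V(4,4)=43.6293
(3,0): S=33.3269. Δ = (V_up−V_dn)/(S_up−S_dn) = (-26.5904−-37.5883)/(36.6596−25.6617) = 1.0000. V = [p*·-26.5904 + (1−p*)·-37.5883]/1.02 = -28.6829. B = V − Δ·S = -62.0098.
(3,1): S=47.6099. Δ = (V_up−V_dn)/(S_up−S_dn) = (-10.8791−-26.5904)/(52.3709−36.6596) = 1.0000. V = [p*·-10.8791 + (1−p*)·-26.5904]/1.02 = -14.3999. B = V − Δ·S = -62.0098.
(3,2): S=68.0141. Δ = (V_up−V_dn)/(S_up−S_dn) = (11.5655−-10.8791)/(74.8155−52.3709) = 1.0000. V = [p*·11.5655 + (1−p*)·-10.8791]/1.02 = 6.0043. B = V − Δ·S = -62.0098.
(3,3): S=97.1630. Δ = (V_up−V_dn)/(S_up−S_dn) = (43.6293−11.5655)/(106.8793−74.8155) = 1.0000. V = [p*·43.6293 + (1−p*)·11.5655]/1.02 = 35.1532. B = V − Δ·S = -62.0098.
(2,0): S=43.2817. Δ = (V_up−V_dn)/(S_up−S_dn) = (-14.3999−-28.6829)/(47.6099−33.3269) = 1.0000. V = [p*·-14.3999 + (1−p*)·-28.6829]/1.02 = -17.5122. B = V − Δ·S = -60.7939.
(2,1): S=61.8310. Δ = (V_up−V_dn)/(S_up−S_dn) = (6.0043−-14.3999)/(68.0141−47.6099) = 1.0000. V = [p*·6.0043 + (1−p*)·-14.3999]/1.02 = 1.0371. B = V − Δ·S = -60.7939.
(2,2): S=88.3300. Δ = (V_up−V_dn)/(S_up−S_dn) = (35.1532−6.0043)/(97.1630−68.0141) = 1.0000. V = [p*·35.1532 + (1−p*)·6.0043]/1.02 = 27.5361. B = V − Δ·S = -60.7939.
(1,0): S=56.2100. Δ = (V_up−V_dn)/(S_up−S_dn) = (1.0371−-17.5122)/(61.8310−43.2817) = 1.0000. V = [p*·1.0371 + (1−p*)·-17.5122]/1.02 = -3.3919. B = V − Δ·S = -59.6019.
(1,1): S=80.3000. Δ = (V_up−V_dn)/(S_up−S_dn) = (27.5361−1.0371)/(88.3300−61.8310) = 1.0000. V = [p*·27.5361 + (1−p*)·1.0371]/1.02 = 20.6981. B = V − Δ·S = -59.6019.
(0,0): S=73.0000. Δ = (V_up−V_dn)/(S_up−S_dn) = (20.6981−-3.3919)/(80.3000−56.2100) = 1.0000. V = [p*·20.6981 + (1−p*)·-3.3919]/1.02 = 14.5668. B = V − Δ·S = -58.4332.
Each (Δ,B) replicates both successor values, so the strategy is self-financing and V0 is arbitrage-free.

(0,0): Delta=1.0000 Bond=-58.4332
(1,0): Delta=1.0000 Bond=-59.6019
(1,1): Delta=1.0000 Bond=-59.6019
(2,0): Delta=1.0000 Bond=-60.7939
(2,1): Delta=1.0000 Bond=-60.7939
(2,2): Delta=1.0000 Bond=-60.7939
(3,0): Delta=1.0000 Bond=-62.0098
(3,1): Delta=1.0000 Bond=-62.0098
(3,2): Delta=1.0000 Bond=-62.0098
(3,3): Delta=1.0000 Bond=-62.0098
V0=14.5668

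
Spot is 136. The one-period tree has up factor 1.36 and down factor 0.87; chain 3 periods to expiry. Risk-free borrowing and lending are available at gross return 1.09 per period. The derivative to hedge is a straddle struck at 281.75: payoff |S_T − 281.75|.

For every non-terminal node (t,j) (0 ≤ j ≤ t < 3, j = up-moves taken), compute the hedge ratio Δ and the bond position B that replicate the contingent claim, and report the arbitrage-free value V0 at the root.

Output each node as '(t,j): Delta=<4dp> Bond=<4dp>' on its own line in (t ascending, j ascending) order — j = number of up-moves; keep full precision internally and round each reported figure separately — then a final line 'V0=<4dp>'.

(0,0): Delta=-0.6927 Bond=184.2033
(1,0): Delta=-1.0000 Bond=237.1433
(1,1): Delta=-0.4514 Bond=156.1557
(2,0): Delta=-1.0000 Bond=258.4862
(2,1): Delta=-1.0000 Bond=258.4862
(2,2): Delta=-0.0207 Bond=61.8704
V0=89.9984

Risk-neutral probability p* = (R−d)/(u−d) = (1.09−0.87)/(1.36−0.87) = 0.4490.
Terminal payoffs: V(3,0)=192.1936, V(3,1)=141.7538, V(3,2)=62.9053, V(3,3)=60.3520
  t=2,j=0: stock 102.9384 → up 139.9962 (V=141.7538), down 89.5564 (V=192.1936). Price 155.5478; hedge Δ=-1.0000, bond B=258.4862.
  t=2,j=1: stock 160.9152 → up 218.8447 (V=62.9053), down 139.9962 (V=141.7538). Price 97.5710; hedge Δ=-1.0000, bond B=258.4862.
  t=2,j=2: stock 251.5456 → up 342.1020 (V=60.3520), down 218.8447 (V=62.9053). Price 56.6596; hedge Δ=-0.0207, bond B=61.8704.
  t=1,j=0: stock 118.3200 → up 160.9152 (V=97.5710), down 102.9384 (V=155.5478). Price 118.8233; hedge Δ=-1.0000, bond B=237.1433.
  t=1,j=1: stock 184.9600 → up 251.5456 (V=56.6596), down 160.9152 (V=97.5710). Price 72.6630; hedge Δ=-0.4514, bond B=156.1557.
  t=0,j=0: stock 136.0000 → up 184.9600 (V=72.6630), down 118.3200 (V=118.8233). Price 89.9984; hedge Δ=-0.6927, bond B=184.2033.
Self-financing check: at every node Δ·S+B equals the discounted successor values.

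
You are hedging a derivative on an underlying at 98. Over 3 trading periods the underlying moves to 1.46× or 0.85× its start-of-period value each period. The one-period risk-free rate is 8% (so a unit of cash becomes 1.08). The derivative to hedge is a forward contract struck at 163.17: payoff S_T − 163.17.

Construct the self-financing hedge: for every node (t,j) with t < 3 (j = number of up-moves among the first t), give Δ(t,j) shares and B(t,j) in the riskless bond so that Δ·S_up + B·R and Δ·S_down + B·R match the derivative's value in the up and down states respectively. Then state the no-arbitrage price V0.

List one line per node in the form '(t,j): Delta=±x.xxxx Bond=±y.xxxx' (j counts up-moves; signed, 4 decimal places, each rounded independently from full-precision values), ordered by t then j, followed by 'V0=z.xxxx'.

The replicating-portfolio and risk-neutral prices coincide; use p* = (1.08−0.85)/(1.46−0.85) = 0.3770 for the latter.
At expiry t=3: V(3,0)=-102.9857, V(3,1)=-59.7947, V(3,2)=14.3923, V(3,3)=141.8193
  t=2,j=0: stock 70.8050 → up 103.3753 (V=-59.7947), down 60.1842 (V=-102.9857). Price -80.2783; hedge Δ=1.0000, bond B=-151.0833.
  t=2,j=1: stock 121.6180 → up 177.5623 (V=14.3923), down 103.3753 (V=-59.7947). Price -29.4653; hedge Δ=1.0000, bond B=-151.0833.
  t=2,j=2: stock 208.8968 → up 304.9893 (V=141.8193), down 177.5623 (V=14.3923). Price 57.8135; hedge Δ=1.0000, bond B=-151.0833.
  t=1,j=0: stock 83.3000 → up 121.6180 (V=-29.4653), down 70.8050 (V=-80.2783). Price -56.5920; hedge Δ=1.0000, bond B=-139.8920.
  t=1,j=1: stock 143.0800 → up 208.8968 (V=57.8135), down 121.6180 (V=-29.4653). Price 3.1880; hedge Δ=1.0000, bond B=-139.8920.
  t=0,j=0: stock 98.0000 → up 143.0800 (V=3.1880), down 83.3000 (V=-56.5920). Price -31.5296; hedge Δ=1.0000, bond B=-129.5296.
Self-financing check: at every node Δ·S+B equals the discounted successor values.

(0,0): Delta=1.0000 Bond=-129.5296
(1,0): Delta=1.0000 Bond=-139.8920
(1,1): Delta=1.0000 Bond=-139.8920
(2,0): Delta=1.0000 Bond=-151.0833
(2,1): Delta=1.0000 Bond=-151.0833
(2,2): Delta=1.0000 Bond=-151.0833
V0=-31.5296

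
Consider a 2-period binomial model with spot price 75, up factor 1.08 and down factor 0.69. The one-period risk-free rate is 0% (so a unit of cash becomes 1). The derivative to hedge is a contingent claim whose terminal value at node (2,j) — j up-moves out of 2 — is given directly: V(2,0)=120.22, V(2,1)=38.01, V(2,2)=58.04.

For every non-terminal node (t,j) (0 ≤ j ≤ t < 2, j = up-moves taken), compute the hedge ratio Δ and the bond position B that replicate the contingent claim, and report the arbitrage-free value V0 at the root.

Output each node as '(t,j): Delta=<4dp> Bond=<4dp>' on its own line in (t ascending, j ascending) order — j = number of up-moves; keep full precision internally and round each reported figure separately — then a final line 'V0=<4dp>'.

(0,0): Delta=-0.0322 Bond=56.5407
(1,0): Delta=-4.0733 Bond=265.6685
(1,1): Delta=0.6341 Bond=2.5723
V0=54.1246

The replicating-portfolio and risk-neutral prices coincide; use p* = (1−0.69)/(1.08−0.69) = 0.7949 for the latter.
Terminal payoffs: V(2,0)=120.2200, V(2,1)=38.0100, V(2,2)=58.0400
Node (1,0) S=51.7500: V=(p*·38.0100+(1−p*)·120.2200)/1=54.8736; Δ=(38.0100−120.2200)/(55.8900−35.7075)=-4.0733; B=V−Δ·S=265.6685
Node (1,1) S=81.0000: V=(p*·58.0400+(1−p*)·38.0100)/1=53.9313; Δ=(58.0400−38.0100)/(87.4800−55.8900)=0.6341; B=V−Δ·S=2.5723
Node (0,0) S=75.0000: V=(p*·53.9313+(1−p*)·54.8736)/1=54.1246; Δ=(53.9313−54.8736)/(81.0000−51.7500)=-0.0322; B=V−Δ·S=56.5407
Self-financing check: at every node Δ·S+B equals the discounted successor values.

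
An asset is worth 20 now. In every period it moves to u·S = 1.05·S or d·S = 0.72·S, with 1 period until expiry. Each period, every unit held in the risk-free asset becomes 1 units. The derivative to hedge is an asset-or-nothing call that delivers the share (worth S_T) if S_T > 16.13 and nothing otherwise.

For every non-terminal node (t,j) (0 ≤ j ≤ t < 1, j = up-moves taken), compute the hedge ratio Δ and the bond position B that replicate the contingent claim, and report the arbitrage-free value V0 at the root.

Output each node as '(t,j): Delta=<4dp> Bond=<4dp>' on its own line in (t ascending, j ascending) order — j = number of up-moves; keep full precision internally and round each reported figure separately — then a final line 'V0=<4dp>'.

(0,0): Delta=3.1818 Bond=-45.8182
V0=17.8182

Since d<R<u, set p* = (R−d)/(u−d) = 0.8485; price each node as the discounted p*-expectation of its children.
At expiry t=1: V(1,0)=0.0000, V(1,1)=21.0000
  t=0,j=0: stock 20.0000 → up 21.0000 (V=21.0000), down 14.4000 (V=0.0000). Price 17.8182; hedge Δ=3.1818, bond B=-45.8182.
Check: Δ(0,0)·S0 + B(0,0) = 17.8182 = V0.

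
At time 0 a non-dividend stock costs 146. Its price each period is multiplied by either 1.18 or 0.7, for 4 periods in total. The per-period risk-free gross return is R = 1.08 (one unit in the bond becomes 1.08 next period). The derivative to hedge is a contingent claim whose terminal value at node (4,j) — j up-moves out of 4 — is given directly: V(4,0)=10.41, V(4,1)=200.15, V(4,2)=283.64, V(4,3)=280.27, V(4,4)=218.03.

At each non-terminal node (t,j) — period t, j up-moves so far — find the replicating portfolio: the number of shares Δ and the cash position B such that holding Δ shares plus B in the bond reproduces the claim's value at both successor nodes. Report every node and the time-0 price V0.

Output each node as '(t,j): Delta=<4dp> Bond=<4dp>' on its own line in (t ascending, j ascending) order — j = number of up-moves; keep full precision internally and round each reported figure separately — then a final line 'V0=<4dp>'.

Since d<R<u, set p* = (R−d)/(u−d) = 0.7917; price each node as the discounted p*-expectation of its children.
At expiry t=4: V(4,0)=10.4100, V(4,1)=200.1500, V(4,2)=283.6400, V(4,3)=280.2700, V(4,4)=218.0300
(3,0): S=50.0780. Δ = (V_up−V_dn)/(S_up−S_dn) = (200.1500−10.4100)/(59.0920−35.0546) = 7.8935. V = [p*·200.1500 + (1−p*)·10.4100]/1.08 = 148.7230. B = V − Δ·S = -246.5687.
(3,1): S=84.4172. Δ = (V_up−V_dn)/(S_up−S_dn) = (283.6400−200.1500)/(99.6123−59.0920) = 2.0605. V = [p*·283.6400 + (1−p*)·200.1500]/1.08 = 246.5243. B = V − Δ·S = 72.5868.
(3,2): S=142.3033. Δ = (V_up−V_dn)/(S_up−S_dn) = (280.2700−283.6400)/(167.9179−99.6123) = -0.0493. V = [p*·280.2700 + (1−p*)·283.6400]/1.08 = 260.1593. B = V − Δ·S = 267.1802.
(3,3): S=239.8827. Δ = (V_up−V_dn)/(S_up−S_dn) = (218.0300−280.2700)/(283.0616−167.9179) = -0.5405. V = [p*·218.0300 + (1−p*)·280.2700]/1.08 = 213.8858. B = V − Δ·S = 343.5525.
(2,0): S=71.5400. Δ = (V_up−V_dn)/(S_up−S_dn) = (246.5243−148.7230)/(84.4172−50.0780) = 2.8481. V = [p*·246.5243 + (1−p*)·148.7230]/1.08 = 209.3973. B = V − Δ·S = 5.6445.
(2,1): S=120.5960. Δ = (V_up−V_dn)/(S_up−S_dn) = (260.1593−246.5243)/(142.3033−84.4172) = 0.2355. V = [p*·260.1593 + (1−p*)·246.5243]/1.08 = 238.2581. B = V − Δ·S = 209.8517.
(2,2): S=203.2904. Δ = (V_up−V_dn)/(S_up−S_dn) = (213.8858−260.1593)/(239.8827−142.3033) = -0.4742. V = [p*·213.8858 + (1−p*)·260.1593]/1.08 = 206.9686. B = V − Δ·S = 303.3718.
(1,0): S=102.2000. Δ = (V_up−V_dn)/(S_up−S_dn) = (238.2581−209.3973)/(120.5960−71.5400) = 0.5883. V = [p*·238.2581 + (1−p*)·209.3973]/1.08 = 215.0420. B = V − Δ·S = 154.9153.
(1,1): S=172.2800. Δ = (V_up−V_dn)/(S_up−S_dn) = (206.9686−238.2581)/(203.2904−120.5960) = -0.3784. V = [p*·206.9686 + (1−p*)·238.2581]/1.08 = 197.6734. B = V − Δ·S = 262.8597.
(0,0): S=146.0000. Δ = (V_up−V_dn)/(S_up−S_dn) = (197.6734−215.0420)/(172.2800−102.2000) = -0.2478. V = [p*·197.6734 + (1−p*)·215.0420]/1.08 = 186.3813. B = V − Δ·S = 222.5660.
Each (Δ,B) replicates both successor values, so the strategy is self-financing and V0 is arbitrage-free.

(0,0): Delta=-0.2478 Bond=222.5660
(1,0): Delta=0.5883 Bond=154.9153
(1,1): Delta=-0.3784 Bond=262.8597
(2,0): Delta=2.8481 Bond=5.6445
(2,1): Delta=0.2355 Bond=209.8517
(2,2): Delta=-0.4742 Bond=303.3718
(3,0): Delta=7.8935 Bond=-246.5687
(3,1): Delta=2.0605 Bond=72.5868
(3,2): Delta=-0.0493 Bond=267.1802
(3,3): Delta=-0.5405 Bond=343.5525
V0=186.3813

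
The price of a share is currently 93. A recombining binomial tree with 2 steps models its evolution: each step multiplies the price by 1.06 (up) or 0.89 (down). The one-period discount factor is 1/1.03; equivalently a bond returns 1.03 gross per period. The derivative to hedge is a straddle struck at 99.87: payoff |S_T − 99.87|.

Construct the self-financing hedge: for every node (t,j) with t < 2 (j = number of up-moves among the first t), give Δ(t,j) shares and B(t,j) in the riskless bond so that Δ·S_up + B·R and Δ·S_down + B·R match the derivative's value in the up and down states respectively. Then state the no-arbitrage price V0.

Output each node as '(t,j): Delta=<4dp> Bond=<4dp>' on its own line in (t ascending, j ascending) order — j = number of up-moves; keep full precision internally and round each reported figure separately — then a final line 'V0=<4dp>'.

The replicating-portfolio and risk-neutral prices coincide; use p* = (1.03−0.89)/(1.06−0.89) = 0.8235 for the latter.
Terminal values V(2,·): V(2,0)=26.2047, V(2,1)=12.1338, V(2,2)=4.6248
Node (1,0) S=82.7700: V=(p*·12.1338+(1−p*)·26.2047)/1.03=14.1912; Δ=(12.1338−26.2047)/(87.7362−73.6653)=-1.0000; B=V−Δ·S=96.9612
Node (1,1) S=98.5800: V=(p*·4.6248+(1−p*)·12.1338)/1.03=5.7766; Δ=(4.6248−12.1338)/(104.4948−87.7362)=-0.4481; B=V−Δ·S=49.9472
Node (0,0) S=93.0000: V=(p*·5.7766+(1−p*)·14.1912)/1.03=7.0500; Δ=(5.7766−14.1912)/(98.5800−82.7700)=-0.5322; B=V−Δ·S=56.5474
The time-0 hedge costs 7.0500, which is the no-arbitrage price.

(0,0): Delta=-0.5322 Bond=56.5474
(1,0): Delta=-1.0000 Bond=96.9612
(1,1): Delta=-0.4481 Bond=49.9472
V0=7.0500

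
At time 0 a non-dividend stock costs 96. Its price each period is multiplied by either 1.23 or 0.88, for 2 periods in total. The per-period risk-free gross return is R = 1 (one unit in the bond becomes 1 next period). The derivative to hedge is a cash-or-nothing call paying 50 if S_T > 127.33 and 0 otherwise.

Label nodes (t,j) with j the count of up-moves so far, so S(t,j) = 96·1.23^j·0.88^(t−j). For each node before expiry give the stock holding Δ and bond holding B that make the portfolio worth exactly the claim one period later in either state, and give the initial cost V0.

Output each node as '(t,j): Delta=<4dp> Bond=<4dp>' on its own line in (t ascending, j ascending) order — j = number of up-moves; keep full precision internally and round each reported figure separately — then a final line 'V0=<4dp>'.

No-arbitrage ⇒ martingale measure with p* = (R−d)/(u−d) = 0.3429.
Payoff layer (t=2): V(2,0)=0.0000, V(2,1)=0.0000, V(2,2)=50.0000
  t=1,j=0: stock 84.4800 → up 103.9104 (V=0.0000), down 74.3424 (V=0.0000). Price 0.0000; hedge Δ=0.0000, bond B=0.0000.
  t=1,j=1: stock 118.0800 → up 145.2384 (V=50.0000), down 103.9104 (V=0.0000). Price 17.1429; hedge Δ=1.2098, bond B=-125.7143.
  t=0,j=0: stock 96.0000 → up 118.0800 (V=17.1429), down 84.4800 (V=0.0000). Price 5.8776; hedge Δ=0.5102, bond B=-43.1020.
Each (Δ,B) replicates both successor values, so the strategy is self-financing and V0 is arbitrage-free.

(0,0): Delta=0.5102 Bond=-43.1020
(1,0): Delta=0.0000 Bond=0.0000
(1,1): Delta=1.2098 Bond=-125.7143
V0=5.8776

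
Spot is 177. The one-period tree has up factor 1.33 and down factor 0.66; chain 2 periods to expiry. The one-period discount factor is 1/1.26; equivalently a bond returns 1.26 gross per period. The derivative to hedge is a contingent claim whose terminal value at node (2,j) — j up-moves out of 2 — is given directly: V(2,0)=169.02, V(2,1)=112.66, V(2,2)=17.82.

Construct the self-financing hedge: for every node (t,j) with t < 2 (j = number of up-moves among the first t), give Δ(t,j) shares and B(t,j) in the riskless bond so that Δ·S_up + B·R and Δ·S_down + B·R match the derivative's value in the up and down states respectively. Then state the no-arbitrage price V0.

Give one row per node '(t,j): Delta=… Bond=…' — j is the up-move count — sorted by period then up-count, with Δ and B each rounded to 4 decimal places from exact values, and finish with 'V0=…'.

Risk-neutral probability p* = (R−d)/(u−d) = (1.26−0.66)/(1.33−0.66) = 0.8955.
At expiry t=2: V(2,0)=169.0200, V(2,1)=112.6600, V(2,2)=17.8200
  t=1,j=0: stock 116.8200 → up 155.3706 (V=112.6600), down 77.1012 (V=169.0200). Price 94.0860; hedge Δ=-0.7201, bond B=178.2054.
  t=1,j=1: stock 235.4100 → up 313.0953 (V=17.8200), down 155.3706 (V=112.6600). Price 22.0069; hedge Δ=-0.6013, bond B=163.5591.
  t=0,j=0: stock 177.0000 → up 235.4100 (V=22.0069), down 116.8200 (V=94.0860). Price 23.4425; hedge Δ=-0.6078, bond B=131.0233.
Check: Δ(0,0)·S0 + B(0,0) = 23.4425 = V0.

(0,0): Delta=-0.6078 Bond=131.0233
(1,0): Delta=-0.7201 Bond=178.2054
(1,1): Delta=-0.6013 Bond=163.5591
V0=23.4425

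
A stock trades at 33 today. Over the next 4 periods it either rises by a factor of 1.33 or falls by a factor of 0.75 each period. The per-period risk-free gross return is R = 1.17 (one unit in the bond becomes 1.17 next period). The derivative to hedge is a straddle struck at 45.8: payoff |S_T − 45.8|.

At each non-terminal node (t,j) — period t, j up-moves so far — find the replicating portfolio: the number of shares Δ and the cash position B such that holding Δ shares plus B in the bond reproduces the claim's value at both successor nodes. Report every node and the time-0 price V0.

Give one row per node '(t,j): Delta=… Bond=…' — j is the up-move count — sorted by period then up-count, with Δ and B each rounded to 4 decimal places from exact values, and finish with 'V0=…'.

(0,0): Delta=0.4674 Bond=-1.5638
(1,0): Delta=-0.3367 Bond=18.0731
(1,1): Delta=0.6402 Bond=-9.4117
(2,0): Delta=-1.0000 Bond=33.4575
(2,1): Delta=-0.1942 Bond=16.4553
(2,2): Delta=0.8194 Bond=-21.4752
(3,0): Delta=-1.0000 Bond=39.1453
(3,1): Delta=-1.0000 Bond=39.1453
(3,2): Delta=-0.0211 Bond=11.6746
(3,3): Delta=1.0000 Bond=-39.1453
V0=13.8612

The replicating-portfolio and risk-neutral prices coincide; use p* = (1.17−0.75)/(1.33−0.75) = 0.7241 for the latter.
Payoff layer (t=4): V(4,0)=35.3586, V(4,1)=27.2839, V(4,2)=12.9648, V(4,3)=12.4278, V(4,4)=57.4572
(3,0): S=13.9219. Δ = (V_up−V_dn)/(S_up−S_dn) = (27.2839−35.3586)/(18.5161−10.4414) = -1.0000. V = [p*·27.2839 + (1−p*)·35.3586]/1.17 = 25.2234. B = V − Δ·S = 39.1453.
(3,1): S=24.6881. Δ = (V_up−V_dn)/(S_up−S_dn) = (12.9648−27.2839)/(32.8352−18.5161) = -1.0000. V = [p*·12.9648 + (1−p*)·27.2839]/1.17 = 14.4572. B = V − Δ·S = 39.1453.
(3,2): S=43.7803. Δ = (V_up−V_dn)/(S_up−S_dn) = (12.4278−12.9648)/(58.2278−32.8352) = -0.0211. V = [p*·12.4278 + (1−p*)·12.9648]/1.17 = 10.7486. B = V − Δ·S = 11.6746.
(3,3): S=77.6370. Δ = (V_up−V_dn)/(S_up−S_dn) = (57.4572−12.4278)/(103.2572−58.2278) = 1.0000. V = [p*·57.4572 + (1−p*)·12.4278]/1.17 = 38.4917. B = V − Δ·S = -39.1453.
(2,0): S=18.5625. Δ = (V_up−V_dn)/(S_up−S_dn) = (14.4572−25.2234)/(24.6881−13.9219) = -1.0000. V = [p*·14.4572 + (1−p*)·25.2234]/1.17 = 14.8950. B = V − Δ·S = 33.4575.
(2,1): S=32.9175. Δ = (V_up−V_dn)/(S_up−S_dn) = (10.7486−14.4572)/(43.7803−24.6881) = -0.1942. V = [p*·10.7486 + (1−p*)·14.4572]/1.17 = 10.0613. B = V − Δ·S = 16.4553.
(2,2): S=58.3737. Δ = (V_up−V_dn)/(S_up−S_dn) = (38.4917−10.7486)/(77.6370−43.7803) = 0.8194. V = [p*·38.4917 + (1−p*)·10.7486]/1.17 = 26.3577. B = V − Δ·S = -21.4752.
(1,0): S=24.7500. Δ = (V_up−V_dn)/(S_up−S_dn) = (10.0613−14.8950)/(32.9175−18.5625) = -0.3367. V = [p*·10.0613 + (1−p*)·14.8950]/1.17 = 9.7391. B = V − Δ·S = 18.0731.
(1,1): S=43.8900. Δ = (V_up−V_dn)/(S_up−S_dn) = (26.3577−10.0613)/(58.3737−32.9175) = 0.6402. V = [p*·26.3577 + (1−p*)·10.0613]/1.17 = 18.6856. B = V − Δ·S = -9.4117.
(0,0): S=33.0000. Δ = (V_up−V_dn)/(S_up−S_dn) = (18.6856−9.7391)/(43.8900−24.7500) = 0.4674. V = [p*·18.6856 + (1−p*)·9.7391]/1.17 = 13.8612. B = V − Δ·S = -1.5638.
Each (Δ,B) replicates both successor values, so the strategy is self-financing and V0 is arbitrage-free.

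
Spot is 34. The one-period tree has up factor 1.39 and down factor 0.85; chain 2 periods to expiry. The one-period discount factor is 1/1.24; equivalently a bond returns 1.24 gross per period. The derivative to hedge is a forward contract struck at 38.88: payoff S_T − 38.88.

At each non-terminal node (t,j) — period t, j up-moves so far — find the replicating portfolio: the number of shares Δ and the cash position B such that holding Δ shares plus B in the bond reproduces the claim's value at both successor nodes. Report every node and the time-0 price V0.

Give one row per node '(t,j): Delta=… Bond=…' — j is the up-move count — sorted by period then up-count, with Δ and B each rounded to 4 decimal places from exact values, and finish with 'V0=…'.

The replicating-portfolio and risk-neutral prices coincide; use p* = (1.24−0.85)/(1.39−0.85) = 0.7222 for the latter.
At expiry t=2: V(2,0)=-14.3150, V(2,1)=1.2910, V(2,2)=26.8114
  t=1,j=0: stock 28.9000 → up 40.1710 (V=1.2910), down 24.5650 (V=-14.3150). Price -2.4548; hedge Δ=1.0000, bond B=-31.3548.
  t=1,j=1: stock 47.2600 → up 65.6914 (V=26.8114), down 40.1710 (V=1.2910). Price 15.9052; hedge Δ=1.0000, bond B=-31.3548.
  t=0,j=0: stock 34.0000 → up 47.2600 (V=15.9052), down 28.9000 (V=-2.4548). Price 8.7138; hedge Δ=1.0000, bond B=-25.2862.
The time-0 hedge costs 8.7138, which is the no-arbitrage price.

(0,0): Delta=1.0000 Bond=-25.2862
(1,0): Delta=1.0000 Bond=-31.3548
(1,1): Delta=1.0000 Bond=-31.3548
V0=8.7138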